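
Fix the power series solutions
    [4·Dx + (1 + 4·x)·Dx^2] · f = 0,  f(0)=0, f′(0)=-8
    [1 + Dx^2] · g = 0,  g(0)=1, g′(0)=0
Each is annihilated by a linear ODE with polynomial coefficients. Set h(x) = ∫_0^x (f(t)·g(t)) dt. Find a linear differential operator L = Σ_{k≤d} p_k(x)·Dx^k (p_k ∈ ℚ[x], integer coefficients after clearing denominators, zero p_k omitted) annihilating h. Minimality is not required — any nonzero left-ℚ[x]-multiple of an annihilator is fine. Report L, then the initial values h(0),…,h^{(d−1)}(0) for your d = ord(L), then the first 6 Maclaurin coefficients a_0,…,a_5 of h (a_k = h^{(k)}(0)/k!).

L = (-147 - 144·x - 224·x^2 + 256·x^3 + 256·x^4)·Dx + (-56 - 160·x + 384·x^2 + 512·x^3)·Dx^2 + (-150 - 160·x - 192·x^2 + 512·x^3 + 512·x^4)·Dx^3 + (-56 - 160·x + 384·x^2 + 512·x^3)·Dx^4 + (-3 - 16·x + 32·x^2 + 256·x^3 + 256·x^4)·Dx^5  (order 5).
h: a_k = 0, 0, -4, 16/3, -29/3, 24, …
ICs: h(0) = 0, h′(0) = 0, h′′(0) = -8, h′′′(0) = 32, h′′′′(0) = -232.

f: a_k = 0, -8, 16, -128/3, 128, -2048/5, …
g: a_k = 1, 0, -1/2, 0, 1/24, 0, …
Product ⇒ symmetric product L₀, ord ≤ 4.
h=∫₀ˣh₀: take L = L₀·Dx.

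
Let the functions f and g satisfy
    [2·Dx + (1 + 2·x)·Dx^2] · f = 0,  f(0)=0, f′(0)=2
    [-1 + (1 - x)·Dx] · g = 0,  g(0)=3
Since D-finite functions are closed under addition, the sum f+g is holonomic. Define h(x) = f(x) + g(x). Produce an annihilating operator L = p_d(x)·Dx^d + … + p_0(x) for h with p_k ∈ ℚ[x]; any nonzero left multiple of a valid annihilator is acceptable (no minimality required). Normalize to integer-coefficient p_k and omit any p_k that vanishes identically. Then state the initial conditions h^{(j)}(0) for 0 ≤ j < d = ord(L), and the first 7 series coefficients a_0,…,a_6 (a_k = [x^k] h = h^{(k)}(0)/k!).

L = (-14 - 4·x)·Dx + (1 - 20·x - 8·x^2)·Dx^2 + (2 + 3·x - 3·x^2 - 2·x^3)·Dx^3  (order 3).
h: a_k = 3, 5, 1, 17/3, -1, 47/5, -23/3, …
ICs: h(0) = 3, h′(0) = 5, h′′(0) = 2.

f: a_k = 0, 2, -2, 8/3, -4, 32/5, -32/3, …
g: a_k = 3, 3, 3, 3, 3, 3, 3, …
Sum ⇒ L₀ = lclm(L_f,L_g) in ℚ(x)⟨Dx⟩.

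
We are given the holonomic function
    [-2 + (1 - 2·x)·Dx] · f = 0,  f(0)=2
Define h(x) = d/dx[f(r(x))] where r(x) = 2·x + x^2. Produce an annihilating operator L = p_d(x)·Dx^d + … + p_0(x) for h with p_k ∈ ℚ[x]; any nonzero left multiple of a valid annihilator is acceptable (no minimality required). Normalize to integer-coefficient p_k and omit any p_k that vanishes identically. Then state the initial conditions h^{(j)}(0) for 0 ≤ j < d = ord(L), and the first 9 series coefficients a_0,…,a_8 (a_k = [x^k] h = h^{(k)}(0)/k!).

f: a_k = 2, 4, 8, 16, 32, 64, 128, 256, 512, …
Substitute x→r, Dx→(1/r')Dx; clear ⇒ L₀.
h=h₀': d/dx-closure on L₀ ⇒ L.
L = (9 + 12·x + 6·x^2) + (-1 + 3·x + 6·x^2 + 2·x^3)·Dx  (order 1).
h: a_k = 8, 72, 480, 2848, 15840, 84576, 439040, 2232576, 11175552, …
ICs: h(0) = 8.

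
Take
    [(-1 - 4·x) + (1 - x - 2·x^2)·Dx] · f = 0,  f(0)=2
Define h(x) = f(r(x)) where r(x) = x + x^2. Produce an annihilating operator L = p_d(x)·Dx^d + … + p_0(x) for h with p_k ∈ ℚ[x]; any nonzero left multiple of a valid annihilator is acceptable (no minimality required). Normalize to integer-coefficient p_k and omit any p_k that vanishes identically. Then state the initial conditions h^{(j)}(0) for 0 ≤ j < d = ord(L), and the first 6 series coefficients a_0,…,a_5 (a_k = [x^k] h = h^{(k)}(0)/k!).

L = (1 + 6·x + 12·x^2 + 8·x^3) + (-1 + x + 3·x^2 + 4·x^3 + 2·x^4)·Dx  (order 1).
h: a_k = 2, 2, 8, 22, 58, 160, …
ICs: h(0) = 2.

f: a_k = 2, 2, 6, 10, 22, 42, …
Change of var in L_f (x↦r) gives L₀.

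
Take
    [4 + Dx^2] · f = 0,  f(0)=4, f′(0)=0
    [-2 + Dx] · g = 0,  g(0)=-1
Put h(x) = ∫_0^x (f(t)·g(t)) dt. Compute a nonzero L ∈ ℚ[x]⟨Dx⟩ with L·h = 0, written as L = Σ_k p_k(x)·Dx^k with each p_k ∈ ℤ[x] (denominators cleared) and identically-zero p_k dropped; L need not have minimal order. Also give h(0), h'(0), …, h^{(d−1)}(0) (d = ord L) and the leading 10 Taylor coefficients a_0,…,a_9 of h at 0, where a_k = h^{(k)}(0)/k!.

L = 8·Dx - 4·Dx^2 + Dx^3  (order 3).
h: a_k = 0, -4, -4, 0, 8/3, 32/15, 32/45, 0, -32/315, -128/2835, …
ICs: h(0) = 0, h′(0) = -4, h′′(0) = -8.

f: a_k = 4, 0, -8, 0, 8/3, 0, -16/45, 0, 8/315, 0, …
g: a_k = -1, -2, -2, -4/3, -2/3, -4/15, -4/45, -8/315, -2/315, -4/2835, …
Product ⇒ symmetric product L₀, ord ≤ 2.
h=∫₀ˣh₀: take L = L₀·Dx.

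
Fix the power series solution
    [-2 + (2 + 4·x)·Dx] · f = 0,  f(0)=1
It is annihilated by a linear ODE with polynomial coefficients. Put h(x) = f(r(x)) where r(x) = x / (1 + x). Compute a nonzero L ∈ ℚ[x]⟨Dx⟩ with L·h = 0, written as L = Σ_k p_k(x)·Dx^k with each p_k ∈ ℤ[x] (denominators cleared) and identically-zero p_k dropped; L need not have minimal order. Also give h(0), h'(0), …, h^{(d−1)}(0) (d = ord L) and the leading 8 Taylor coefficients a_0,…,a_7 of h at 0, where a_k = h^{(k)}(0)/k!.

f: a_k = 1, 1, -1/2, 1/2, -5/8, 7/8, -21/16, 33/16, …
L₀ from L_f via x↦r, Dx↦r'^{-1}Dx.
L = -1 + (1 + 4·x + 3·x^2)·Dx  (order 1).
h: a_k = 1, 1, -3/2, 5/2, -37/8, 75/8, -327/16, 753/16, …
ICs: h(0) = 1.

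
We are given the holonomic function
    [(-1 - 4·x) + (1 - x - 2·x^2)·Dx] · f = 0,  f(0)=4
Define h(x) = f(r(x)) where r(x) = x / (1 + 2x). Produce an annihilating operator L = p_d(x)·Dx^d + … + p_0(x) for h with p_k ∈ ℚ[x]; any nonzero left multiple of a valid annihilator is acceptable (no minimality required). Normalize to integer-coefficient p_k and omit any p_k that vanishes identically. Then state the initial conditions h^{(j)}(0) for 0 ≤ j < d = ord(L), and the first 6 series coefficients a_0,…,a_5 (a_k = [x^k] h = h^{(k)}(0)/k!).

L = (-1 - 6·x) + (1 + 5·x + 6·x^2)·Dx  (order 1).
h: a_k = 4, 4, 4, -12, 36, -108, …
ICs: h(0) = 4.

f: a_k = 4, 4, 12, 20, 44, 84, …
Change of var in L_f (x↦r) gives L₀.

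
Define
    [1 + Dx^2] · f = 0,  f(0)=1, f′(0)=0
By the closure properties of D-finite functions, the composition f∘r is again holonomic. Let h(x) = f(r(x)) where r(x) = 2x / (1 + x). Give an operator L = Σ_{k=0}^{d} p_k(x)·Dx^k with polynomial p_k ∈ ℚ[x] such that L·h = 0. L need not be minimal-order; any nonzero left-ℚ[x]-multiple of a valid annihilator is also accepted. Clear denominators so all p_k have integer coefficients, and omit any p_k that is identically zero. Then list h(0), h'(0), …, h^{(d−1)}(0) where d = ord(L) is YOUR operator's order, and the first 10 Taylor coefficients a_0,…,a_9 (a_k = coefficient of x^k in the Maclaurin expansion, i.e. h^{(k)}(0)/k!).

L = 4 + (2 + 6·x + 6·x^2 + 2·x^3)·Dx + (1 + 4·x + 6·x^2 + 4·x^3 + x^4)·Dx^2  (order 2).
h: a_k = 1, 0, -2, 4, -16/3, 16/3, -154/45, -4/5, 2354/315, -5168/315, …
ICs: h(0) = 1, h′(0) = 0.

f: a_k = 1, 0, -1/2, 0, 1/24, 0, -1/720, 0, 1/40320, 0, …
L₀ from L_f via x↦r, Dx↦r'^{-1}Dx.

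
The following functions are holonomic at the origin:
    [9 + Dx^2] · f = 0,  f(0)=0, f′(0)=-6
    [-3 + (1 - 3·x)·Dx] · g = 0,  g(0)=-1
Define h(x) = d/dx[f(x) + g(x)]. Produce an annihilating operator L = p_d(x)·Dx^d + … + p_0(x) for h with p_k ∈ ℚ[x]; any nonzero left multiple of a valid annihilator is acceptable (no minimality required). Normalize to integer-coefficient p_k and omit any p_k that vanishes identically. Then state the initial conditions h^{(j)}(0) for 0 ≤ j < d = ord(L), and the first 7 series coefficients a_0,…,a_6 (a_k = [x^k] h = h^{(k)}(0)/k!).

f: a_k = 0, -6, 0, 9, 0, -81/20, 0, …
g: a_k = -1, -3, -9, -27, -81, -243, -729, …
L₀ := lclm(L_f,L_g); ord L₀ ≤ 2+1.
h₀' ⇒ L via d/dx closure of L₀.
L = (702 - 324·x + 486·x^2) + (-63 + 243·x - 243·x^2 + 243·x^3)·Dx + (78 - 36·x + 54·x^2)·Dx^2 + (-7 + 27·x - 27·x^2 + 27·x^3)·Dx^3  (order 3).
h: a_k = -9, -18, -54, -324, -4941/4, -4374, -612117/40, …
ICs: h(0) = -9, h′(0) = -18, h′′(0) = -108.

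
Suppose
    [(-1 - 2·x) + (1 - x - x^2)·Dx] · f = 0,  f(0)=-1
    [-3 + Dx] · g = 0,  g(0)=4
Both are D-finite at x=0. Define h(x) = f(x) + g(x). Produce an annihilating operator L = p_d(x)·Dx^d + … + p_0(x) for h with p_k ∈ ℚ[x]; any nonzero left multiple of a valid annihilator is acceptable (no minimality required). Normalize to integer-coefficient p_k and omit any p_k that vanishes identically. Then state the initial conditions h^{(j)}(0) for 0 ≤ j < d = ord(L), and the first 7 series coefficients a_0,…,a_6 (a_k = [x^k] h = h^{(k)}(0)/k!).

L = (-3 - 9·x - 45·x^2 - 18·x^3) + (-5 + 24·x + 15·x^2 - 18·x^3 - 9·x^4)·Dx + (2 - 7·x + 8·x^3 + 3·x^4)·Dx^2  (order 2).
h: a_k = 3, 11, 16, 15, 17/2, 1/10, -179/20, …
ICs: h(0) = 3, h′(0) = 11.

f: a_k = -1, -1, -2, -3, -5, -8, -13, …
g: a_k = 4, 12, 18, 18, 27/2, 81/10, 81/20, …
f+g: L₀ = lclm(L_f,L_g), ord ≤ 1+1.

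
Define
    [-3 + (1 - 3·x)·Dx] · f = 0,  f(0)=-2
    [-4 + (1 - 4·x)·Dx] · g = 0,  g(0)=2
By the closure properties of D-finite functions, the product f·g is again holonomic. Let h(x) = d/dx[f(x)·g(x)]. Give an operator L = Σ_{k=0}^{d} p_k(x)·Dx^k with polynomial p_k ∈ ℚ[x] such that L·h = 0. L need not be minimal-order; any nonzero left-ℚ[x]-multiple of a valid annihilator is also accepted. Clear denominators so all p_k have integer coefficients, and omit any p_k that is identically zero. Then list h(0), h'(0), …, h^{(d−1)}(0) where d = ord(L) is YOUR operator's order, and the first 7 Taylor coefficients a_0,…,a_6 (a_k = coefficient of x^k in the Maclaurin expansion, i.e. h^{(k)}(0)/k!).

f: a_k = -2, -6, -18, -54, -162, -486, -1458, …
g: a_k = 2, 8, 32, 128, 512, 2048, 8192, …
h₀=f·g: eliminate ⇒ L₀, order ≤ 1·1.
h=h₀': d/dx-closure on L₀ ⇒ L.
L = (74 - 504·x + 864·x^2) + (-7 + 73·x - 252·x^2 + 288·x^3)·Dx  (order 1).
h: a_k = -28, -296, -2100, -12496, -67340, -340728, -1651300, …
ICs: h(0) = -28.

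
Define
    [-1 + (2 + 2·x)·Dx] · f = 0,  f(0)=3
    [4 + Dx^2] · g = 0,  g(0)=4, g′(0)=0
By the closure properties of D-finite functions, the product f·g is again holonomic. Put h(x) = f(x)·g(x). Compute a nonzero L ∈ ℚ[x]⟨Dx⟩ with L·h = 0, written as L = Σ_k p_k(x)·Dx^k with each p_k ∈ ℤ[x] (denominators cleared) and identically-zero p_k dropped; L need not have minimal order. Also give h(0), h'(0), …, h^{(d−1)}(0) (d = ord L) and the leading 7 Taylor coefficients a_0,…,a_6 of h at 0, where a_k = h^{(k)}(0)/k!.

f: a_k = 3, 3/2, -3/8, 3/16, -15/128, 21/256, -63/1024, …
g: a_k = 4, 0, -8, 0, 8/3, 0, -16/45, …
h₀=f·g: eliminate ⇒ L₀, order ≤ 1·2.
L = (19 + 32·x + 16·x^2) + (-4 - 4·x)·Dx + (4 + 8·x + 4·x^2)·Dx^2  (order 2).
h: a_k = 12, 6, -51/2, -45/4, 337/32, 181/64, -5281/3840, …
ICs: h(0) = 12, h′(0) = 6.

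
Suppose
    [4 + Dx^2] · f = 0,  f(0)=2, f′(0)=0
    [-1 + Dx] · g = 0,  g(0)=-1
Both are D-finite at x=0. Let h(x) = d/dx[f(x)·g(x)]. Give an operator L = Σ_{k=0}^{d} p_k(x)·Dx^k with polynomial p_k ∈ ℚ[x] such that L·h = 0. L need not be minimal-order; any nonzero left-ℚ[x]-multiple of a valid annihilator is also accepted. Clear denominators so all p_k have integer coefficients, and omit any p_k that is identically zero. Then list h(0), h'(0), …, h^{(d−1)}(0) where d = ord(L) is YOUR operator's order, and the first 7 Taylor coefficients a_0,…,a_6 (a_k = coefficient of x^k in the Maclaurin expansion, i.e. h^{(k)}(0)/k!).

f: a_k = 2, 0, -4, 0, 4/3, 0, -8/45, …
g: a_k = -1, -1, -1/2, -1/6, -1/24, -1/120, -1/720, …
f·g: L₀ = L_f ⊗_s L_g, ord ≤ 2·1.
Derive L from L₀ (diff closure).
L = 5 - 2·Dx + Dx^2  (order 2).
h: a_k = -2, 6, 11, 7/3, -41/12, -39/20, -29/360, …
ICs: h(0) = -2, h′(0) = 6.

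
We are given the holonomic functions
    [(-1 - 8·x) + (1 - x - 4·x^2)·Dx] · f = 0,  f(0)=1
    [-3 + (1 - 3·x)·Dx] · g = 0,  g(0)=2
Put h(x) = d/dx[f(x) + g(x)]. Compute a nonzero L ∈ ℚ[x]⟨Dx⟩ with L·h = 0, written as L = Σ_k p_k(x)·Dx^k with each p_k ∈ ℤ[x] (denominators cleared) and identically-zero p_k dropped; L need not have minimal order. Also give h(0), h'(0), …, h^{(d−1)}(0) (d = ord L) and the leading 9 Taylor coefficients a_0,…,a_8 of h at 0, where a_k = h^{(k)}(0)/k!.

L = (54 - 288·x + 1728·x^2 - 2304·x^3 + 1728·x^4) + (-42·x - 144·x^2 + 1248·x^3 - 2088·x^4 + 1728·x^5)·Dx + (-1 + 16·x - 71·x^2 + 96·x^3 + 72·x^4 - 312·x^5 + 288·x^6)·Dx^2  (order 2).
h: a_k = 7, 46, 189, 764, 2755, 9834, 33705, 114296, 380655, …
ICs: h(0) = 7, h′(0) = 46.

f: a_k = 1, 1, 5, 9, 29, 65, 181, 441, 1165, …
g: a_k = 2, 6, 18, 54, 162, 486, 1458, 4374, 13122, …
Sum ⇒ L₀ = lclm(L_f,L_g) in ℚ(x)⟨Dx⟩.
h₀' ⇒ L via d/dx closure of L₀.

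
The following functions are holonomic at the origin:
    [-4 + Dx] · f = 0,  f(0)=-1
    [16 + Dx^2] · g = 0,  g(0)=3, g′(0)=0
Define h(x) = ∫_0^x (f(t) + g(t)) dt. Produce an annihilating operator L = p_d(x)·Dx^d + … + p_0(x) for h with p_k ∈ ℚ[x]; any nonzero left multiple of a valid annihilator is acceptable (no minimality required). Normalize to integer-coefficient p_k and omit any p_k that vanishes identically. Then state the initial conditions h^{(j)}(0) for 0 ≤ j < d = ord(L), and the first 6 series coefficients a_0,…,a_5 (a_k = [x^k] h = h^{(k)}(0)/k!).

L = -64·Dx + 16·Dx^2 - 4·Dx^3 + Dx^4  (order 4).
h: a_k = 0, 2, -2, -32/3, -8/3, 64/15, …
ICs: h(0) = 0, h′(0) = 2, h′′(0) = -4, h′′′(0) = -64.

f: a_k = -1, -4, -8, -32/3, -32/3, -128/15, …
g: a_k = 3, 0, -24, 0, 32, 0, …
h₀=f+g: left-lcm gives L₀, ord ≤ 3.
h=∫h₀ ⇒ L = L₀·Dx.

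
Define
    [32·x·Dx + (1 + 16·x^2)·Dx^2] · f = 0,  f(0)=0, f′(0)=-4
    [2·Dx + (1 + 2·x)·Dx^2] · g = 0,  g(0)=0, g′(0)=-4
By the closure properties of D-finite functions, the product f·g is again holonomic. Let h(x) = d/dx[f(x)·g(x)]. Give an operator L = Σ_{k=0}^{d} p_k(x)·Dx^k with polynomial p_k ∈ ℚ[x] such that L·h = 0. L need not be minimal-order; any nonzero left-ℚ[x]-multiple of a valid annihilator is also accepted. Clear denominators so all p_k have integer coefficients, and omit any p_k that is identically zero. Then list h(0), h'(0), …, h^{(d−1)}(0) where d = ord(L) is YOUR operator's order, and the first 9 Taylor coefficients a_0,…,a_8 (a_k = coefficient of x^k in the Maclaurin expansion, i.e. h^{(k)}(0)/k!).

f: a_k = 0, -4, 0, 64/3, 0, -1024/5, 0, 16384/7, 0, …
g: a_k = 0, -4, 4, -16/3, 8, -64/5, 64/3, -256/7, 64, …
Sym-product of L_f,L_g gives L₀ (≤ ord 4).
h₀' ⇒ L via d/dx closure of L₀.
L = (2304 + 8960·x + 114688·x^2 + 552960·x^3 + 983040·x^4 + 851968·x^5 + 1048576·x^7) + (1032 + 14720·x + 111872·x^2 + 616448·x^3 + 1884160·x^4 + 3047424·x^5 + 2293760·x^6 + 1572864·x^7 + 3670016·x^8)·Dx + (72 + 2512·x + 19968·x^2 + 99072·x^3 + 393216·x^4 + 1019904·x^5 + 1572864·x^6 + 1376256·x^7 + 1572864·x^8 + 2097152·x^9)·Dx^2 + (17 + 132·x + 964·x^2 + 4864·x^3 + 18432·x^4 + 55296·x^5 + 129024·x^6 + 196608·x^7 + 196608·x^8 + 262144·x^9 + 262144·x^10)·Dx^3  (order 3).
h: a_k = 0, 32, -48, -256, 800/3, 68096/15, -77056/15, -335872/5, 2495744/35, …
ICs: h(0) = 0, h′(0) = 32, h′′(0) = -96.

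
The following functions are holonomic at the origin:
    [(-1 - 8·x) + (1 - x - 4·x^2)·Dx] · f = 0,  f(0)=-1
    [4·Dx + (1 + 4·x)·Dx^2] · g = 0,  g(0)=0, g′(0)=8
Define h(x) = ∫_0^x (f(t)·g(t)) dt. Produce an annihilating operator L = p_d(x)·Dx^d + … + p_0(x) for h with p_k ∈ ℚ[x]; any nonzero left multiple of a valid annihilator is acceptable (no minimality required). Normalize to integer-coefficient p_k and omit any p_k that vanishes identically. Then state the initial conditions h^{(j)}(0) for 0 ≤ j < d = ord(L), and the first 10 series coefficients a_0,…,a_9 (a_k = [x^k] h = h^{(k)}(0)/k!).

f: a_k = -1, -1, -5, -9, -29, -65, -181, -441, -1165, -2929, …
g: a_k = 0, 8, -16, 128/3, -128, 2048/5, -4096/3, 32768/7, -16384, 524288/9, …
Sym-product of L_f,L_g gives L₀ (≤ ord 2).
h=∫₀ˣh₀: take L = L₀·Dx.
L = (12 + 64·x)·Dx + (-2 + 28·x + 80·x^2)·Dx^2 + (-1 - 3·x + 8·x^2 + 16·x^3)·Dx^3  (order 3).
h: a_k = 0, 0, -4, 8/3, -50/3, 56/3, -4372/45, 17336/105, -5125/7, 1590728/945, …
ICs: h(0) = 0, h′(0) = 0, h′′(0) = -8.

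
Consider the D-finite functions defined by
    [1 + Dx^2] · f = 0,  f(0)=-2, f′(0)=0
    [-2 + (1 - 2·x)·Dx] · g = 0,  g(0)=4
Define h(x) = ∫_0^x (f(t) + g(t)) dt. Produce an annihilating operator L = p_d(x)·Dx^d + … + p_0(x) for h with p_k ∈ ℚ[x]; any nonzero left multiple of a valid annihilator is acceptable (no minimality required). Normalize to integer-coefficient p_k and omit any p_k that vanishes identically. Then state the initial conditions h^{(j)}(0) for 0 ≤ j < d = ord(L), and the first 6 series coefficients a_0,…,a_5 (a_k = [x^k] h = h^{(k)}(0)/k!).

L = (-50 + 8·x - 8·x^2)·Dx + (9 - 22·x + 12·x^2 - 8·x^3)·Dx^2 + (-50 + 8·x - 8·x^2)·Dx^3 + (9 - 22·x + 12·x^2 - 8·x^3)·Dx^4  (order 4).
h: a_k = 0, 2, 4, 17/3, 8, 767/60, …
ICs: h(0) = 0, h′(0) = 2, h′′(0) = 8, h′′′(0) = 34.

f: a_k = -2, 0, 1, 0, -1/12, 0, …
g: a_k = 4, 8, 16, 32, 64, 128, …
Sum ⇒ L₀ = lclm(L_f,L_g) in ℚ(x)⟨Dx⟩.
∫: right-multiply L₀ by Dx.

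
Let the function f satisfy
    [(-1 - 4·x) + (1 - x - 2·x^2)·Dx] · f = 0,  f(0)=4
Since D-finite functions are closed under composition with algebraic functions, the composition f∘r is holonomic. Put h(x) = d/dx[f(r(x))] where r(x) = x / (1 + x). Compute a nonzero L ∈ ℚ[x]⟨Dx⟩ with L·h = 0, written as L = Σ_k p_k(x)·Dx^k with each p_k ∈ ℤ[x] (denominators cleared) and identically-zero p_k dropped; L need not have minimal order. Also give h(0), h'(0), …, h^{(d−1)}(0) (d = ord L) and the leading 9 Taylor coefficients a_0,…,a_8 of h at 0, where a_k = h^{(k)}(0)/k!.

L = (4 + 12·x + 36·x^2 + 20·x^3) + (-1 - 7·x - 9·x^2 + 7·x^3 + 10·x^4)·Dx  (order 1).
h: a_k = 4, 16, 0, 64, -80, 288, -560, 1408, -3024, …
ICs: h(0) = 4.

f: a_k = 4, 4, 12, 20, 44, 84, 172, 340, 684, …
Change of var in L_f (x↦r) gives L₀.
h₀' ⇒ L via d/dx closure of L₀.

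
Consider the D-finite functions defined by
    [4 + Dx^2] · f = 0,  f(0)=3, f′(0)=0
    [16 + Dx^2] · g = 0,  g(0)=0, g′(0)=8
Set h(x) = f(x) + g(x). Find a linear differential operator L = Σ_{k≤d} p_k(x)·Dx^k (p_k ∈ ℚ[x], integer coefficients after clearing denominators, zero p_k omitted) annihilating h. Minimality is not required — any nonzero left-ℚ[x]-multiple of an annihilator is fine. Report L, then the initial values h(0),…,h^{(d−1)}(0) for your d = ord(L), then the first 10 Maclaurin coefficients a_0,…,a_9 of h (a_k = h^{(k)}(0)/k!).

f: a_k = 3, 0, -6, 0, 2, 0, -4/15, 0, 2/105, 0, …
g: a_k = 0, 8, 0, -64/3, 0, 256/15, 0, -2048/315, 0, 4096/2835, …
Sum ⇒ L₀ = lclm(L_f,L_g) in ℚ(x)⟨Dx⟩.
L = 64 + 20·Dx^2 + Dx^4  (order 4).
h: a_k = 3, 8, -6, -64/3, 2, 256/15, -4/15, -2048/315, 2/105, 4096/2835, …
ICs: h(0) = 3, h′(0) = 8, h′′(0) = -12, h′′′(0) = -128.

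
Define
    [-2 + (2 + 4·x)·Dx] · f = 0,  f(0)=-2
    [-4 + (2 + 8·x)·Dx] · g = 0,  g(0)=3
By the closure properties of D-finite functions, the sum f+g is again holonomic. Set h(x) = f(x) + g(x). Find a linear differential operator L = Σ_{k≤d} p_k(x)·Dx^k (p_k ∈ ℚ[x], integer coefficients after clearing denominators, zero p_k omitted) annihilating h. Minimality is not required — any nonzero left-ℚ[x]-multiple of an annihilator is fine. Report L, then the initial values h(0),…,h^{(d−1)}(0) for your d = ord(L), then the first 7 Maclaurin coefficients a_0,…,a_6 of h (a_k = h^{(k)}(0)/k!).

f: a_k = -2, -2, 1, -1, 5/4, -7/4, 21/8, …
g: a_k = 3, 6, -6, 12, -30, 84, -252, …
h₀=f+g: left-lcm gives L₀, ord ≤ 2.
L = -2 + (3 + 8·x)·Dx + (1 + 6·x + 8·x^2)·Dx^2  (order 2).
h: a_k = 1, 4, -5, 11, -115/4, 329/4, -1995/8, …
ICs: h(0) = 1, h′(0) = 4.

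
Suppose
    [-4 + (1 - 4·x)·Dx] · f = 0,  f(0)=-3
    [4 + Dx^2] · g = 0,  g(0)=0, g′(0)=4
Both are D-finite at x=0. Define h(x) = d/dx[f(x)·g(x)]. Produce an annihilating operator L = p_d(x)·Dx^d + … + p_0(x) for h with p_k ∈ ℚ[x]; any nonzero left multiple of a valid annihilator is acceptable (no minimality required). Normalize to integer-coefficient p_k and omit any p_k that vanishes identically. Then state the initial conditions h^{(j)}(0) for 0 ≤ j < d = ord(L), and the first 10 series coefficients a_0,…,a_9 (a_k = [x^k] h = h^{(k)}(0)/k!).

L = (-28 - 32·x + 64·x^2) + (-8 + 32·x)·Dx + (1 - 8·x + 16·x^2)·Dx^2  (order 2).
h: a_k = -12, -96, -552, -2944, -14728, -353472/5, -4948592/15, -158354944/105, -101799608/15, -814396864/27, …
ICs: h(0) = -12, h′(0) = -96.

f: a_k = -3, -12, -48, -192, -768, -3072, -12288, -49152, -196608, -786432, …
g: a_k = 0, 4, 0, -8/3, 0, 8/15, 0, -16/315, 0, 8/2835, …
Sym-product of L_f,L_g gives L₀ (≤ ord 2).
h₀' ⇒ L via d/dx closure of L₀.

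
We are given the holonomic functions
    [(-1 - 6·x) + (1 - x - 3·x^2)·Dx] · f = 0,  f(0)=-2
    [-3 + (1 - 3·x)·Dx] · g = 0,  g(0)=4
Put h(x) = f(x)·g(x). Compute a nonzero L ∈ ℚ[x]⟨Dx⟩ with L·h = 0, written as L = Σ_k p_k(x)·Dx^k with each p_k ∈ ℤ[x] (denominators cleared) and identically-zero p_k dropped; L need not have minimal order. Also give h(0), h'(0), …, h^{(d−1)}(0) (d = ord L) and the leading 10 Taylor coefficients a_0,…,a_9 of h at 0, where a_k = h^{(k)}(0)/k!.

f: a_k = -2, -2, -8, -14, -38, -80, -194, -434, -1016, -2318, …
g: a_k = 4, 12, 36, 108, 324, 972, 2916, 8748, 26244, 78732, …
h₀=f·g: eliminate ⇒ L₀, order ≤ 1·1.
L = (-4 + 27·x^2) + (1 - 4·x + 9·x^3)·Dx  (order 1).
h: a_k = -8, -32, -128, -440, -1472, -4736, -14984, -46688, -144128, -441656, …
ICs: h(0) = -8.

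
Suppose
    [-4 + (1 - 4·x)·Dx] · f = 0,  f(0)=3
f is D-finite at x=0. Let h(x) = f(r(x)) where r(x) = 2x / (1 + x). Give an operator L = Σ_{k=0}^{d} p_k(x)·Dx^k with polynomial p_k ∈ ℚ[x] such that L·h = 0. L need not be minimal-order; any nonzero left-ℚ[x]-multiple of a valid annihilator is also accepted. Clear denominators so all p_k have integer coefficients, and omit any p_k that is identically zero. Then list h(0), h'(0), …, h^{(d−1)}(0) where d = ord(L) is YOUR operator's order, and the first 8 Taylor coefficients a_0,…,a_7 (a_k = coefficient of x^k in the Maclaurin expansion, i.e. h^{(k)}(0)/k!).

L = 8 + (-1 + 6·x + 7·x^2)·Dx  (order 1).
h: a_k = 3, 24, 168, 1176, 8232, 57624, 403368, 2823576, …
ICs: h(0) = 3.

f: a_k = 3, 12, 48, 192, 768, 3072, 12288, 49152, …
f∘r: x↦r, Dx↦Dx/r' in L_f ⇒ L₀.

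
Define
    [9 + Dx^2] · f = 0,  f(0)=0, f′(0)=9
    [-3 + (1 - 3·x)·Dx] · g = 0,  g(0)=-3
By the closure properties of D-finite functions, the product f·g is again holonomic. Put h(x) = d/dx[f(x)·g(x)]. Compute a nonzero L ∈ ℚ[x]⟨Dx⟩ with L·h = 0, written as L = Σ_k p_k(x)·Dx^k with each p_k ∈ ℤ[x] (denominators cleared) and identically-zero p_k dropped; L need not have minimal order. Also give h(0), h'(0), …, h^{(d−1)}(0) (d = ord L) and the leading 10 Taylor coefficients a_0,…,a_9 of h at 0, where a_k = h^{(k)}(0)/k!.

f: a_k = 0, 9, 0, -27/2, 0, 243/40, 0, -729/560, 0, 729/4480, …
g: a_k = -3, -9, -27, -81, -243, -729, -2187, -6561, -19683, -59049, …
L₀ := L_f ⊗_s L_g (sym. prod.), ord ≤ 2.
h₀' ⇒ L via d/dx closure of L₀.
L = (-9 - 54·x + 81·x^2) + (-6 + 18·x)·Dx + (1 - 6·x + 9·x^2)·Dx^2  (order 2).
h: a_k = -27, -162, -1215/2, -2430, -73629/8, -662661/20, -9275067/80, -27825201/70, -6010263099/4480, -2003421033/448, …
ICs: h(0) = -27, h′(0) = -162.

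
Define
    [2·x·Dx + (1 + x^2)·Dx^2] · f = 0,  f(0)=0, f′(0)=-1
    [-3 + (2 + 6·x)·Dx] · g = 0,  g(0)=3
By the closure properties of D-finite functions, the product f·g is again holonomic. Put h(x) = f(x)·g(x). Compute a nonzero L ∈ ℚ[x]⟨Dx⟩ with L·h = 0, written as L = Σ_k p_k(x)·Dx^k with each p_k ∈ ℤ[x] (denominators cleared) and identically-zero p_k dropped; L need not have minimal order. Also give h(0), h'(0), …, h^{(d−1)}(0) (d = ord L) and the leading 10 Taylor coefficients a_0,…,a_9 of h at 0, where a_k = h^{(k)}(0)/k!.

L = (27 - 12·x - 9·x^2) + (-12 - 28·x + 36·x^2 + 36·x^3)·Dx + (4 + 24·x + 40·x^2 + 24·x^3 + 36·x^4)·Dx^2  (order 2).
h: a_k = 0, -3, -9/2, 35/8, -57/16, 4971/640, -24507/1280, 1533597/35840, -7128171/71680, 167781715/688128, …
ICs: h(0) = 0, h′(0) = -3.

f: a_k = 0, -1, 0, 1/3, 0, -1/5, 0, 1/7, 0, -1/9, …
g: a_k = 3, 9/2, -27/8, 81/16, -1215/128, 5103/256, -45927/1024, 216513/2048, -8444007/32768, 42220035/65536, …
Sym-product of L_f,L_g gives L₀ (≤ ord 2).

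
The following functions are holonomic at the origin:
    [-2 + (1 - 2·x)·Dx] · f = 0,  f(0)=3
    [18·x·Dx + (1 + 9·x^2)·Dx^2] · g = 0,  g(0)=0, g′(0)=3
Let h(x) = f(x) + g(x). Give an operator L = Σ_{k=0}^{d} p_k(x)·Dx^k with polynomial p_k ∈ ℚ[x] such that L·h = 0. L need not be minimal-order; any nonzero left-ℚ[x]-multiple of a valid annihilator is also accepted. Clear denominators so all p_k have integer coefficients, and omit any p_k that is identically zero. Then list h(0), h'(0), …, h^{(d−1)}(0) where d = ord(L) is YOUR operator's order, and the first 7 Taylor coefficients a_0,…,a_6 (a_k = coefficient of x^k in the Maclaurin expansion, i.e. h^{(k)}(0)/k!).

L = (-36 + 288·x + 972·x^2)·Dx + (21 - 36·x + 9·x^2 + 972·x^3)·Dx^2 + (-2 - 5·x - 45·x^3 + 162·x^4)·Dx^3  (order 3).
h: a_k = 3, 9, 12, 15, 48, 723/5, 192, …
ICs: h(0) = 3, h′(0) = 9, h′′(0) = 24.

f: a_k = 3, 6, 12, 24, 48, 96, 192, …
g: a_k = 0, 3, 0, -9, 0, 243/5, 0, …
Sum ⇒ L₀ = lclm(L_f,L_g) in ℚ(x)⟨Dx⟩.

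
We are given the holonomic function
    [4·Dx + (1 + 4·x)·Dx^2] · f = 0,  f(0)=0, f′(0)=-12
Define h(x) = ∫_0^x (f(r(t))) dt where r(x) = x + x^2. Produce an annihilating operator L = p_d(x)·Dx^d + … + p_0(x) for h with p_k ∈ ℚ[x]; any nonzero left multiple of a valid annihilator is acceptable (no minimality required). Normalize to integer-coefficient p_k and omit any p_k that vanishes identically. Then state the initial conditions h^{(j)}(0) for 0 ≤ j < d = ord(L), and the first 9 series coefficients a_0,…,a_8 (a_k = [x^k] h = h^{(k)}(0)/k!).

L = 2·Dx^2 + (1 + 2·x)·Dx^3  (order 3).
h: a_k = 0, 0, -6, 4, -4, 24/5, -32/5, 64/7, -96/7, …
ICs: h(0) = 0, h′(0) = 0, h′′(0) = -12.

f: a_k = 0, -12, 24, -64, 192, -3072/5, 2048, -49152/7, 24576, …
f∘r: x↦r, Dx↦Dx/r' in L_f ⇒ L₀.
h=∫h₀ ⇒ L = L₀·Dx.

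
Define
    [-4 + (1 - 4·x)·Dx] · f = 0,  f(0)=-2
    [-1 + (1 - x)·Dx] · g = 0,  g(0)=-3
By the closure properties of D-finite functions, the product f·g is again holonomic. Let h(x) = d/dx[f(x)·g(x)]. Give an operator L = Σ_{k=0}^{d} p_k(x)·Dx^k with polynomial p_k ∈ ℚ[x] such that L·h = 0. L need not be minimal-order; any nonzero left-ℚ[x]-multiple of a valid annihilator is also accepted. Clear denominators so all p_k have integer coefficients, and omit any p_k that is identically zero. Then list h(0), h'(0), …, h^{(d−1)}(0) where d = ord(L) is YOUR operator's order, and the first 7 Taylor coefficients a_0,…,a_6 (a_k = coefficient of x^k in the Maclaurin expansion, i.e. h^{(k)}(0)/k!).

f: a_k = -2, -8, -32, -128, -512, -2048, -8192, …
g: a_k = -3, -3, -3, -3, -3, -3, -3, …
Sym-product of L_f,L_g gives L₀ (≤ ord 1).
h=h₀': d/dx-closure on L₀ ⇒ L.
L = (42 - 120·x + 96·x^2) + (-5 + 33·x - 60·x^2 + 32·x^3)·Dx  (order 1).
h: a_k = 30, 252, 1530, 8184, 40950, 196596, 917490, …
ICs: h(0) = 30.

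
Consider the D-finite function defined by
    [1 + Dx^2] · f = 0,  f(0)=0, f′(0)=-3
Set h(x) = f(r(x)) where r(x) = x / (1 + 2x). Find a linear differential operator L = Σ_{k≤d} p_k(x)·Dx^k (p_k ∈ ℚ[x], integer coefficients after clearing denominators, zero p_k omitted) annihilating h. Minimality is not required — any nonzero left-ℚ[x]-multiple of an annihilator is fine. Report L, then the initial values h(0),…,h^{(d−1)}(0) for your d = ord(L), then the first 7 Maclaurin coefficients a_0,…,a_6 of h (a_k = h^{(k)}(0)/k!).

L = 1 + (4 + 24·x + 48·x^2 + 32·x^3)·Dx + (1 + 8·x + 24·x^2 + 32·x^3 + 16·x^4)·Dx^2  (order 2).
h: a_k = 0, -3, 6, -23/2, 21, -1441/40, 225/4, …
ICs: h(0) = 0, h′(0) = -3.

f: a_k = 0, -3, 0, 1/2, 0, -1/40, 0, …
Substitute x→r, Dx→(1/r')Dx; clear ⇒ L₀.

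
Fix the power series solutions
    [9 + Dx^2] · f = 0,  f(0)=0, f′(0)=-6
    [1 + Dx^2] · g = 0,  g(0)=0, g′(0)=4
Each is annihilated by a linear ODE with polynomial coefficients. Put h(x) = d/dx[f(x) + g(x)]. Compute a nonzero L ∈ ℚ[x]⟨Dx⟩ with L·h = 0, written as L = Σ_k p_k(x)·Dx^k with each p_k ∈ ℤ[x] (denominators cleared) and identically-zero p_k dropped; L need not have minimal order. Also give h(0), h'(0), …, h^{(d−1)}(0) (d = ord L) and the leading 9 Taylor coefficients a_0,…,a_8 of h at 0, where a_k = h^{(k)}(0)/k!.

f: a_k = 0, -6, 0, 9, 0, -81/20, 0, 243/280, 0, …
g: a_k = 0, 4, 0, -2/3, 0, 1/30, 0, -1/1260, 0, …
L₀ := lclm(L_f,L_g); ord L₀ ≤ 2+2.
h₀' ⇒ L via d/dx closure of L₀.
L = 9 + 10·Dx^2 + Dx^4  (order 4).
h: a_k = -2, 0, 25, 0, -241/12, 0, 437/72, 0, -19681/20160, …
ICs: h(0) = -2, h′(0) = 0, h′′(0) = 50, h′′′(0) = 0.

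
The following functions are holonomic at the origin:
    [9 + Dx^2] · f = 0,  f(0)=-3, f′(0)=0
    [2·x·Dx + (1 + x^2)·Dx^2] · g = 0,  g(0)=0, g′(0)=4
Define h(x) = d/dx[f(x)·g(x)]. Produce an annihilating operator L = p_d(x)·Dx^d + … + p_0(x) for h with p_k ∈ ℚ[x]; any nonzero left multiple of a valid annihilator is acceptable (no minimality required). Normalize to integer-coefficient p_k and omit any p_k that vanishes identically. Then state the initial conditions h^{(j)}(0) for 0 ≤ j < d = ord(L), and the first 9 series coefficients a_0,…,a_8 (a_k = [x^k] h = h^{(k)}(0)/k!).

f: a_k = -3, 0, 27/2, 0, -81/8, 0, 243/80, 0, -2187/4480, …
g: a_k = 0, 4, 0, -4/3, 0, 4/5, 0, -4/7, 0, …
Sym-product of L_f,L_g gives L₀ (≤ ord 4).
h=h₀': d/dx-closure on L₀ ⇒ L.
L = (20358 + 86886·x^2 + 157437·x^4 + 155520·x^6 + 96228·x^8 + 36450·x^10 + 6561·x^12) + (6372·x + 25596·x^3 + 39960·x^5 + 32400·x^7 + 14580·x^9 + 2916·x^11)·Dx + (3432 + 15828·x^2 + 31110·x^4 + 33588·x^6 + 22032·x^8 + 8424·x^10 + 1458·x^12)·Dx^2 + (708·x + 2844·x^3 + 4440·x^5 + 3600·x^7 + 1620·x^9 + 324·x^11)·Dx^3 + (130 + 686·x^2 + 1513·x^4 + 1812·x^6 + 1260·x^8 + 486·x^10 + 81·x^12)·Dx^4  (order 4).
h: a_k = -12, 0, 174, 0, -609/2, 0, 5343/20, 0, -46671/224, …
ICs: h(0) = -12, h′(0) = 0, h′′(0) = 348, h′′′(0) = 0.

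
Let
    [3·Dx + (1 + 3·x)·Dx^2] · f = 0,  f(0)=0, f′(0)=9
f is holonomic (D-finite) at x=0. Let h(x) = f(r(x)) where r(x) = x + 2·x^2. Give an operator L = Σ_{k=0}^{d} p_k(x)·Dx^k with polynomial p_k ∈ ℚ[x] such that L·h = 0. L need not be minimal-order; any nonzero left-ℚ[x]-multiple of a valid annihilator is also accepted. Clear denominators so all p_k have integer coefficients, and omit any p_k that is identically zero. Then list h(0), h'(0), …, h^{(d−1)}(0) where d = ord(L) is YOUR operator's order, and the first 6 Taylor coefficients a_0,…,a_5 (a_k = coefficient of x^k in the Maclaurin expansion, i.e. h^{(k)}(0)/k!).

L = (-1 + 12·x + 24·x^2)·Dx + (1 + 7·x + 18·x^2 + 24·x^3)·Dx^2  (order 2).
h: a_k = 0, 9, 9/2, -27, 189/4, -81/5, …
ICs: h(0) = 0, h′(0) = 9.

f: a_k = 0, 9, -27/2, 27, -243/4, 729/5, …
f∘r: x↦r, Dx↦Dx/r' in L_f ⇒ L₀.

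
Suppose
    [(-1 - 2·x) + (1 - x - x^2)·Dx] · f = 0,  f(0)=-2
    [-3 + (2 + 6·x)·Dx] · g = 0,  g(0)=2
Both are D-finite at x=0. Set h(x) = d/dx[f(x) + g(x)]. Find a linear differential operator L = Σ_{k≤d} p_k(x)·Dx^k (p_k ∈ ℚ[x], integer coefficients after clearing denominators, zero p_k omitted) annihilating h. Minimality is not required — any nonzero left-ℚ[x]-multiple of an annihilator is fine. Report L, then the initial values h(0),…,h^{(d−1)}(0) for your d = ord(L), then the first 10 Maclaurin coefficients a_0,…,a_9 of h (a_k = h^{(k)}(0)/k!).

L = (-216 - 666·x - 972·x^2 - 468·x^3 - 270·x^4) + (-45 - 624·x - 2079·x^2 - 2688·x^3 - 1737·x^4 - 810·x^5)·Dx + (22 + 122·x + 146·x^2 - 162·x^3 - 426·x^4 - 474·x^5 - 180·x^6)·Dx^2  (order 2).
h: a_k = 1, -25/2, -63/8, -1045/16, -1735/128, -85863/256, 204141/1024, -3928781/2048, 94219785/32768, -834394675/65536, …
ICs: h(0) = 1, h′(0) = -25/2.

f: a_k = -2, -2, -4, -6, -10, -16, -26, -42, -68, -110, …
g: a_k = 2, 3, -9/4, 27/8, -405/64, 1701/128, -15309/512, 72171/1024, -2814669/16384, 14073345/32768, …
Weyl lclm of L_f,L_g ⇒ L₀ (ord ≤ 2).
h₀' ⇒ L via d/dx closure of L₀.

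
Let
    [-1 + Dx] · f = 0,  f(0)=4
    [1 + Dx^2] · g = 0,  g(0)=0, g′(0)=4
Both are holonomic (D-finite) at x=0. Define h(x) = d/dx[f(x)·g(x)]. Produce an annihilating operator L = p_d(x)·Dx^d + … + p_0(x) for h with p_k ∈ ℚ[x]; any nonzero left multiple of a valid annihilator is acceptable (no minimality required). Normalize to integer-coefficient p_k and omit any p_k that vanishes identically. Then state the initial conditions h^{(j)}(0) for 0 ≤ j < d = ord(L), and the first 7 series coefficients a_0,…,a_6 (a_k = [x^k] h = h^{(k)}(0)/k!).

L = 2 - 2·Dx + Dx^2  (order 2).
h: a_k = 16, 32, 16, 0, -8/3, -16/15, -8/45, …
ICs: h(0) = 16, h′(0) = 32.

f: a_k = 4, 4, 2, 2/3, 1/6, 1/30, 1/180, …
g: a_k = 0, 4, 0, -2/3, 0, 1/30, 0, …
Product ⇒ symmetric product L₀, ord ≤ 2.
h₀' ⇒ L via d/dx closure of L₀.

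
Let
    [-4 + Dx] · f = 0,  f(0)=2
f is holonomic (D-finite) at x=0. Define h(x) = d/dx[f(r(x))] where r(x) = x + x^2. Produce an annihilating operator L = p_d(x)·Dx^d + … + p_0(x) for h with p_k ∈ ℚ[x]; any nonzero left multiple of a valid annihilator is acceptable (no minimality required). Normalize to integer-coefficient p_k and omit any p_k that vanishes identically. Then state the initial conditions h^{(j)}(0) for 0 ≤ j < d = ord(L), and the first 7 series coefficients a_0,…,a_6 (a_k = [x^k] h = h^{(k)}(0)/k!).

L = (6 + 16·x + 16·x^2) + (-1 - 2·x)·Dx  (order 1).
h: a_k = 8, 48, 160, 1216/3, 832, 22144/15, 104192/45, …
ICs: h(0) = 8.

f: a_k = 2, 8, 16, 64/3, 64/3, 256/15, 512/45, …
f∘r: x↦r, Dx↦Dx/r' in L_f ⇒ L₀.
Differentiate: ansatz ord ≤ ord L₀ ⇒ L.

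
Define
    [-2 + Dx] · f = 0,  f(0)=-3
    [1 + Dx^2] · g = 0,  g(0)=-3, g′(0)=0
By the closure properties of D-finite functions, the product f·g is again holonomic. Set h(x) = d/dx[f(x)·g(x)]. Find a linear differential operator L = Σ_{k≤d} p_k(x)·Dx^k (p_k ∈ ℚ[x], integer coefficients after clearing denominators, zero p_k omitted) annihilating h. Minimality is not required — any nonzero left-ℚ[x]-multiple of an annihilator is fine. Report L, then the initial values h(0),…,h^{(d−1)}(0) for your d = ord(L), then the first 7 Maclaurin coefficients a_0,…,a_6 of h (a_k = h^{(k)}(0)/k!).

L = 5 - 4·Dx + Dx^2  (order 2).
h: a_k = 18, 27, 9, -21/2, -57/4, -351/40, -139/40, …
ICs: h(0) = 18, h′(0) = 27.

f: a_k = -3, -6, -6, -4, -2, -4/5, -4/15, …
g: a_k = -3, 0, 3/2, 0, -1/8, 0, 1/240, …
L₀ := L_f ⊗_s L_g (sym. prod.), ord ≤ 2.
h₀' ⇒ L via d/dx closure of L₀.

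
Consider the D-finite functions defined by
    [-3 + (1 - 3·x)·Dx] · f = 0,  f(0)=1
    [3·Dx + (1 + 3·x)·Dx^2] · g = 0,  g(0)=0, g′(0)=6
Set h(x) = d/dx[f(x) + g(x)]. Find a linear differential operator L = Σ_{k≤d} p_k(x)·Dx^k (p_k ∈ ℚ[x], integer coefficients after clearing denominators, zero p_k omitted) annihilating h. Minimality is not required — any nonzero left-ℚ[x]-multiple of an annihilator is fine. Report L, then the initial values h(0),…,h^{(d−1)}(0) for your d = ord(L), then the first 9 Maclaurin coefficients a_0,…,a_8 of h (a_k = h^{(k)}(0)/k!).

f: a_k = 1, 3, 9, 27, 81, 243, 729, 2187, 6561, …
g: a_k = 0, 6, -9, 18, -81/2, 486/5, -243, 4374/7, -6561/4, …
h₀=f+g: left-lcm gives L₀, ord ≤ 3.
h=h₀': d/dx-closure on L₀ ⇒ L.
L = (30 + 18·x) + (4 + 48·x + 36·x^2)·Dx + (-1 - x + 9·x^2 + 9·x^3)·Dx^2  (order 2).
h: a_k = 9, 0, 135, 162, 1701, 2916, 19683, 39366, 216513, …
ICs: h(0) = 9, h′(0) = 0.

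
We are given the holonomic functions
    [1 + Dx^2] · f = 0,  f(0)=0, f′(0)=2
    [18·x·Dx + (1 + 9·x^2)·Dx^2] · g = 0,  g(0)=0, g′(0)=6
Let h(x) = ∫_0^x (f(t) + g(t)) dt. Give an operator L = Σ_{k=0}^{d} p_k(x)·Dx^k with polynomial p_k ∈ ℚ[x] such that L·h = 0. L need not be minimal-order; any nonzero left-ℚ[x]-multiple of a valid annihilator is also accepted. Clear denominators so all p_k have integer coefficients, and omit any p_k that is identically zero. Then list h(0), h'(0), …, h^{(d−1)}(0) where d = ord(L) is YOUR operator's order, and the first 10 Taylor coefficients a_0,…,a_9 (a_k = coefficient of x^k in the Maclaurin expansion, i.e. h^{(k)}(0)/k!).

f: a_k = 0, 2, 0, -1/3, 0, 1/60, 0, -1/2520, 0, 1/181440, …
g: a_k = 0, 6, 0, -18, 0, 486/5, 0, -4374/7, 0, 4374, …
Sum ⇒ L₀ = lclm(L_f,L_g) in ℚ(x)⟨Dx⟩.
h=∫₀ˣh₀: take L = L₀·Dx.
L = (-1926·x + 17820·x^3 + 1458·x^5)·Dx^2 + (-17 + 351·x^2 + 4617·x^4 + 729·x^6)·Dx^3 + (-1926·x + 17820·x^3 + 1458·x^5)·Dx^4 + (-17 + 351·x^2 + 4617·x^4 + 729·x^6)·Dx^5  (order 5).
h: a_k = 0, 0, 4, 0, -55/12, 0, 5833/360, 0, -1574641/20160, 0, …
ICs: h(0) = 0, h′(0) = 0, h′′(0) = 8, h′′′(0) = 0, h′′′′(0) = -110.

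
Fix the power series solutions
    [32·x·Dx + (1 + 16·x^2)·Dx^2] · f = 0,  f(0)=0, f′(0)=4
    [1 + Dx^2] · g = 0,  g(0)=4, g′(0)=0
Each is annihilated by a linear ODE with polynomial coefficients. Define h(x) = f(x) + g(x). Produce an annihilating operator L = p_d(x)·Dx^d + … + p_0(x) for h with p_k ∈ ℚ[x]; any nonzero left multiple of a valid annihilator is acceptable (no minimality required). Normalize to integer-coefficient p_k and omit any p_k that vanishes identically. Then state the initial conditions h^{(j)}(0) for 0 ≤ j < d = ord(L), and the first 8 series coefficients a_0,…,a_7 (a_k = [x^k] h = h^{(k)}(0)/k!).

L = (-6112·x + 99328·x^3 + 8192·x^5)·Dx + (-31 + 1072·x^2 + 25344·x^4 + 4096·x^6)·Dx^2 + (-6112·x + 99328·x^3 + 8192·x^5)·Dx^3 + (-31 + 1072·x^2 + 25344·x^4 + 4096·x^6)·Dx^4  (order 4).
h: a_k = 4, 4, -2, -64/3, 1/6, 1024/5, -1/180, -16384/7, …
ICs: h(0) = 4, h′(0) = 4, h′′(0) = -4, h′′′(0) = -128.

f: a_k = 0, 4, 0, -64/3, 0, 1024/5, 0, -16384/7, …
g: a_k = 4, 0, -2, 0, 1/6, 0, -1/180, 0, …
Sum ⇒ L₀ = lclm(L_f,L_g) in ℚ(x)⟨Dx⟩.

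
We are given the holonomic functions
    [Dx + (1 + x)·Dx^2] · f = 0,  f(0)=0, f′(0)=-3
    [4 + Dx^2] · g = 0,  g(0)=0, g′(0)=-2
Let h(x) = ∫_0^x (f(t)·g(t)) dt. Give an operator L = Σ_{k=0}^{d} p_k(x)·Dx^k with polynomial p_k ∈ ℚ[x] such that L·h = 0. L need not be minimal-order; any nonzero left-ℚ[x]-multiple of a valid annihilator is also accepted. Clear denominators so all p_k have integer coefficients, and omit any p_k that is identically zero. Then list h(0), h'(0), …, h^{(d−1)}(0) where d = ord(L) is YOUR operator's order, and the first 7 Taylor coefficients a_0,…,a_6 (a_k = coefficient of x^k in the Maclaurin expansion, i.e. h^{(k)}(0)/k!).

f: a_k = 0, -3, 3/2, -1, 3/4, -3/5, 1/2, …
g: a_k = 0, -2, 0, 4/3, 0, -4/15, 0, …
L₀ := L_f ⊗_s L_g (sym. prod.), ord ≤ 4.
h=∫h₀ ⇒ L = L₀·Dx.
L = (168 + 864·x + 1456·x^2 + 1024·x^3 + 256·x^4)·Dx + (112 + 368·x + 384·x^2 + 128·x^3)·Dx^2 + (102 + 464·x + 744·x^2 + 512·x^3 + 128·x^4)·Dx^3 + (28 + 92·x + 96·x^2 + 32·x^3)·Dx^4 + (15 + 62·x + 95·x^2 + 64·x^3 + 16·x^4)·Dx^5  (order 5).
h: a_k = 0, 0, 0, 2, -3/4, -2/5, 1/12, …
ICs: h(0) = 0, h′(0) = 0, h′′(0) = 0, h′′′(0) = 12, h′′′′(0) = -18.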